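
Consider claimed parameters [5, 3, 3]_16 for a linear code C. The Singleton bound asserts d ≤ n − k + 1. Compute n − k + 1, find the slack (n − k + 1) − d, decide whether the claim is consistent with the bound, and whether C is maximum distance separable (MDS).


Singleton RHS = n − k + 1 = 3, slack = 0, bound satisfied, MDS.

Singleton bound: d ≤ n − k + 1.
Here n = 5, k = 3, so n − k + 1 = 3.
Given d = 3, check d ≤ 3: YES.
Slack = (n − k + 1) − d = 0.
The code is MDS (slack = 0).
Description: the claimed parameters are [5, 3, 3]_16; such a code would be MDS (meets Singleton bound).


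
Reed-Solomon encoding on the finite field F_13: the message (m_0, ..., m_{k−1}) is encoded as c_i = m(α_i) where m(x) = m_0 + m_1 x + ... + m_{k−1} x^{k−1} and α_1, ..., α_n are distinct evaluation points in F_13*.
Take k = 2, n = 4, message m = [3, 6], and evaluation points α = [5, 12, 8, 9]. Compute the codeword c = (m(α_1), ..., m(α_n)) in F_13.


c = [7, 10, 12, 5]

Message polynomial: m(x) = 3 + 6·x (mod 13).
For each evaluation point α_i, compute m(α_i) mod 13:
  α_1 = 5: Horner steps 6 → 7, so m(5) = 7.
  α_2 = 12: Horner steps 6 → 10, so m(12) = 10.
  α_3 = 8: Horner steps 6 → 12, so m(8) = 12.
  α_4 = 9: Horner steps 6 → 5, so m(9) = 5.
Codeword c = [7, 10, 12, 5] ∈ F_13^4.


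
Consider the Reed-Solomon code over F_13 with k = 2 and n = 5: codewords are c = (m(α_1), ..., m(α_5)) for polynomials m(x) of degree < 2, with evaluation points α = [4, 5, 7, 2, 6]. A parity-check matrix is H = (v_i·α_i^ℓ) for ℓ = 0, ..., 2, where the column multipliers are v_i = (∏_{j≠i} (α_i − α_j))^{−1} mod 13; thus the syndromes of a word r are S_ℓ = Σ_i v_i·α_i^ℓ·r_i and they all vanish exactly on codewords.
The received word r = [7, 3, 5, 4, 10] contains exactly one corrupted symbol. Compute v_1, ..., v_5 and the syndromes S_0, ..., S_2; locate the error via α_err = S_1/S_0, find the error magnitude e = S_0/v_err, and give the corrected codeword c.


S = (11, 3, 2), error at position 2, error magnitude e = 1, c = [7, 2, 5, 4, 10].

Step 1: column multipliers v_i = (∏_{j≠i}(α_i − α_j))^{−1} mod 13.
  i = 1 (α = 4): (4−5)(4−7)(4−2)(4−6) = (−1)·(−3)·2·(−2) = −12 ≡ 1, so v_1 = 1^{−1} = 1 (mod 13).
  i = 2 (α = 5): (5−4)(5−7)(5−2)(5−6) = 1·(−2)·3·(−1) = 6 ≡ 6, so v_2 = 6^{−1} = 11 (mod 13).
  i = 3 (α = 7): (7−4)(7−5)(7−2)(7−6) = 3·2·5·1 = 30 ≡ 4, so v_3 = 4^{−1} = 10 (mod 13).
  i = 4 (α = 2): (2−4)(2−5)(2−7)(2−6) = (−2)·(−3)·(−5)·(−4) = 120 ≡ 3, so v_4 = 3^{−1} = 9 (mod 13).
  i = 5 (α = 6): (6−4)(6−5)(6−7)(6−2) = 2·1·(−1)·4 = −8 ≡ 5, so v_5 = 5^{−1} = 8 (mod 13).
  v = [1, 11, 10, 9, 8].
Step 2: syndromes of r = [7, 3, 5, 4, 10] (all sums mod 13).
  S_0 = Σ v_i r_i = 1·7 + 11·3 + 10·5 + 9·4 + 8·10 = 206 ≡ 11.
  S_1 = Σ v_i α_i r_i = 1·4·7 + 11·5·3 + 10·7·5 + 9·2·4 + 8·6·10 = 1095 ≡ 3.
  α_i^2 mod 13 = [3, 12, 10, 4, 10].
  S_2 = Σ v_i α_i^2 r_i = 1·3·7 + 11·12·3 + 10·10·5 + 9·4·4 + 8·10·10 = 1861 ≡ 2.
  S = (11, 3, 2) ≠ 0, so r is not a codeword (an error is present).
Step 3: locate the error. For a single error e at position i, S_ℓ = v_i·e·α_i^ℓ, so α_err = S_1/S_0.
  S_0^{−1} = 11^{−1} = 6 (mod 13), so α_err = 3·6 = 18 ≡ 5 = α_2. Error position i = 2.
  Consistency check: S_2/S_1 = 2·9 = 18 ≡ 5 = α_err ✓ (single-error assumption holds).
Step 4: error magnitude e = S_0/v_2 = S_0·∏_{j≠2}(α_2 − α_j) = 11·6 = 66 ≡ 1 (mod 13).
Step 5: correct position 2: c_2 = r_2 − e = 3 − 1 ≡ 2 (mod 13). Hence c = [7, 2, 5, 4, 10].
  Check: interpolating c through the α_i gives m(x) = 1 + 8·x (degree < 2) with m(α_i) = c_i for every i, so c is indeed a codeword.


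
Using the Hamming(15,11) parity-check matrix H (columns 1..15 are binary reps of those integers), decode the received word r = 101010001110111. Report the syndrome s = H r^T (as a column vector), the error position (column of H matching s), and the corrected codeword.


s = (0, 0, 1, 1)^T, error position = 3, corrected codeword c = 100010001110111

Compute s = H r^T mod 2 one row at a time:
  s_1 = 0 + 1 + 1 + 1 + 0 + 1 + 1 + 1 = 6 ≡ 0 (mod 2).
  s_2 = 0 + 1 + 0 + 0 + 0 + 1 + 1 + 1 = 4 ≡ 0 (mod 2).
  s_3 = 0 + 1 + 0 + 0 + 1 + 1 + 1 + 1 = 5 ≡ 1 (mod 2).
  s_4 = 1 + 1 + 1 + 0 + 1 + 1 + 1 + 1 = 7 ≡ 1 (mod 2).
s = (0, 0, 1, 1)^T — this equals column 3 of H (binary 0011), so error is at position 3.
Correct: flip bit 3 of r = 101010001110111 to get c = 100010001110111.


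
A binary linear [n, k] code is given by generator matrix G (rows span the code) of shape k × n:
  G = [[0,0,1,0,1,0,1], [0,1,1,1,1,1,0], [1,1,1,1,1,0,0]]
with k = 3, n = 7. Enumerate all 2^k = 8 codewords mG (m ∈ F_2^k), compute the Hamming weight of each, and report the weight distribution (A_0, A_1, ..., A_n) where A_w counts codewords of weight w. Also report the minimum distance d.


Weight distribution: A_0 = 1, A_2 = 1, A_3 = 1, A_4 = 2, A_5 = 3. Minimum distance d = 2.

Enumerate all 2^3 = 8 messages m ∈ F_2^3.
For each, compute codeword c = mG in F_2^7, then tally its weight.
  m = 000 → c = 0000000, weight = 0.
  m = 100 → c = 0010101, weight = 3.
  m = 010 → c = 0111110, weight = 5.
  m = 110 → c = 0101011, weight = 4.
  m = 001 → c = 1111100, weight = 5.
  m = 101 → c = 1101001, weight = 4.
  m = 011 → c = 1000010, weight = 2.
  m = 111 → c = 1010111, weight = 5.
Tally weights:
  weight 0: 1 codewords.
  weight 2: 1 codewords.
  weight 3: 1 codewords.
  weight 4: 2 codewords.
  weight 5: 3 codewords.
Minimum distance d = smallest w > 0 with A_w > 0 = 2.
Sanity: Σ A_w = 8 = 2^3 = 8 ✓.


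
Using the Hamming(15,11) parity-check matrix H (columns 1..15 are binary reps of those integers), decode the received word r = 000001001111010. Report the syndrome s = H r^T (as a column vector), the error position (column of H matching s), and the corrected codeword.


s = (1, 1, 0, 0)^T, error position = 12, corrected codeword c = 000001001110010

Compute s = H r^T mod 2 one row at a time:
  s_1 = 0 + 1 + 1 + 1 + 1 + 0 + 1 + 0 = 5 ≡ 1 (mod 2).
  s_2 = 0 + 0 + 1 + 0 + 1 + 0 + 1 + 0 = 3 ≡ 1 (mod 2).
  s_3 = 0 + 0 + 1 + 0 + 1 + 1 + 1 + 0 = 4 ≡ 0 (mod 2).
  s_4 = 0 + 0 + 0 + 0 + 1 + 1 + 0 + 0 = 2 ≡ 0 (mod 2).
s = (1, 1, 0, 0)^T — this equals column 12 of H (binary 1100), so error is at position 12.
Correct: flip bit 12 of r = 000001001111010 to get c = 000001001110010.


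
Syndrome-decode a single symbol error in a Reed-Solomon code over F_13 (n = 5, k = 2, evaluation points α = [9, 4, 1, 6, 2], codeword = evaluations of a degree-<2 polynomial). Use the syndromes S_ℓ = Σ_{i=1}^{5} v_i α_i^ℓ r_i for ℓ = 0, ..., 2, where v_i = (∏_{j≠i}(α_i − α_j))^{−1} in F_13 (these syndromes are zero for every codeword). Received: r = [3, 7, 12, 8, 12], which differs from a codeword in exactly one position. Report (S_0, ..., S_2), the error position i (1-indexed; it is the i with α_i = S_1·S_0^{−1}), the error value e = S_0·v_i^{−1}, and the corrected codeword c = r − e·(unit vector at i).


S = (5, 10, 7), error at position 5, error magnitude e = 6, c = [3, 7, 12, 8, 6].

Step 1: column multipliers v_i = (∏_{j≠i}(α_i − α_j))^{−1} mod 13.
  i = 1 (α = 9): (9−4)(9−1)(9−6)(9−2) = 5·8·3·7 = 840 ≡ 8, so v_1 = 8^{−1} = 5 (mod 13).
  i = 2 (α = 4): (4−9)(4−1)(4−6)(4−2) = (−5)·3·(−2)·2 = 60 ≡ 8, so v_2 = 8^{−1} = 5 (mod 13).
  i = 3 (α = 1): (1−9)(1−4)(1−6)(1−2) = (−8)·(−3)·(−5)·(−1) = 120 ≡ 3, so v_3 = 3^{−1} = 9 (mod 13).
  i = 4 (α = 6): (6−9)(6−4)(6−1)(6−2) = (−3)·2·5·4 = −120 ≡ 10, so v_4 = 10^{−1} = 4 (mod 13).
  i = 5 (α = 2): (2−9)(2−4)(2−1)(2−6) = (−7)·(−2)·1·(−4) = −56 ≡ 9, so v_5 = 9^{−1} = 3 (mod 13).
  v = [5, 5, 9, 4, 3].
Step 2: syndromes of r = [3, 7, 12, 8, 12] (all sums mod 13).
  S_0 = Σ v_i r_i = 5·3 + 5·7 + 9·12 + 4·8 + 3·12 = 226 ≡ 5.
  S_1 = Σ v_i α_i r_i = 5·9·3 + 5·4·7 + 9·1·12 + 4·6·8 + 3·2·12 = 647 ≡ 10.
  α_i^2 mod 13 = [3, 3, 1, 10, 4].
  S_2 = Σ v_i α_i^2 r_i = 5·3·3 + 5·3·7 + 9·1·12 + 4·10·8 + 3·4·12 = 722 ≡ 7.
  S = (5, 10, 7) ≠ 0, so r is not a codeword (an error is present).
Step 3: locate the error. For a single error e at position i, S_ℓ = v_i·e·α_i^ℓ, so α_err = S_1/S_0.
  S_0^{−1} = 5^{−1} = 8 (mod 13), so α_err = 10·8 = 80 ≡ 2 = α_5. Error position i = 5.
  Consistency check: S_2/S_1 = 7·4 = 28 ≡ 2 = α_err ✓ (single-error assumption holds).
Step 4: error magnitude e = S_0/v_5 = S_0·∏_{j≠5}(α_5 − α_j) = 5·9 = 45 ≡ 6 (mod 13).
Step 5: correct position 5: c_5 = r_5 − e = 12 − 6 ≡ 6 (mod 13). Hence c = [3, 7, 12, 8, 6].
  Check: interpolating c through the α_i gives m(x) = 5 + 7·x (degree < 2) with m(α_i) = c_i for every i, so c is indeed a codeword.


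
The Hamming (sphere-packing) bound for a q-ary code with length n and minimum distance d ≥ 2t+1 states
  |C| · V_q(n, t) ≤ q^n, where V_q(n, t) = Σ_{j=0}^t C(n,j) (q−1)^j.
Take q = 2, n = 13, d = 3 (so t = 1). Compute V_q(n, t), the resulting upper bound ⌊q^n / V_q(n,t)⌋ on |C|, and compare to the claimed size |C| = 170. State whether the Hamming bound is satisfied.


V_q(n, t) = 14, q^n = 8192, Hamming bound = 585, |C| = 170 ≤ bound (satisfied).

Step 1: Compute V_q(n, t) = Σ_{j=0}^1 C(n, j) (q−1)^j.
  j = 0: C(13,0)·(1)^0 = 1·1 = 1.
  j = 1: C(13,1)·(1)^1 = 13·1 = 13.
  V_q(n, t) = 1 + 13 = 14.
Step 2: q^n = 2^13 = 8192.
Step 3: Hamming bound ⌊q^n / V_q(n,t)⌋ = ⌊8192/14⌋ = 585.
Step 4: Compare |C| = 170 to 585: satisfied.
The claimed |C| lies below the Hamming bound.


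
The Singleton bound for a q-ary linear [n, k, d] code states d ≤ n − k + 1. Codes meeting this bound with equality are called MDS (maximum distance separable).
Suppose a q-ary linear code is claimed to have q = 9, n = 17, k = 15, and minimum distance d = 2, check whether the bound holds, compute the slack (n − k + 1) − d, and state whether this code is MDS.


Singleton RHS = n − k + 1 = 3, slack = 1, bound satisfied, not MDS.

Singleton bound: d ≤ n − k + 1.
Here n = 17, k = 15, so n − k + 1 = 3.
Given d = 2, check d ≤ 3: YES.
Slack = (n − k + 1) − d = 1.
The code is NOT MDS (slack = 1 > 0).
Description: the claimed parameters are [17, 15, 2]_9; such a code would be non-MDS.


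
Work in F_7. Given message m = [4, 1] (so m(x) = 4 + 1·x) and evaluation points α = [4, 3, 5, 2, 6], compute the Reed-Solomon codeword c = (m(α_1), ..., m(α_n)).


c = [1, 0, 2, 6, 3]

Message polynomial: m(x) = 4 + 1·x (mod 7).
For each evaluation point α_i, compute m(α_i) mod 7:
  α_1 = 4: Horner steps 1 → 1, so m(4) = 1.
  α_2 = 3: Horner steps 1 → 0, so m(3) = 0.
  α_3 = 5: Horner steps 1 → 2, so m(5) = 2.
  α_4 = 2: Horner steps 1 → 6, so m(2) = 6.
  α_5 = 6: Horner steps 1 → 3, so m(6) = 3.
Codeword c = [1, 0, 2, 6, 3] ∈ F_7^5.


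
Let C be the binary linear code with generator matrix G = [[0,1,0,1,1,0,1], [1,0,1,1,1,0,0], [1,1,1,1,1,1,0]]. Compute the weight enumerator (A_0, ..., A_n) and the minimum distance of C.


Weight distribution: A_0 = 1, A_2 = 1, A_4 = 5, A_6 = 1. Minimum distance d = 2.

Enumerate all 2^3 = 8 messages m ∈ F_2^3.
For each, compute codeword c = mG in F_2^7, then tally its weight.
  m = 000 → c = 0000000, weight = 0.
  m = 100 → c = 0101101, weight = 4.
  m = 010 → c = 1011100, weight = 4.
  m = 110 → c = 1110001, weight = 4.
  m = 001 → c = 1111110, weight = 6.
  m = 101 → c = 1010011, weight = 4.
  m = 011 → c = 0100010, weight = 2.
  m = 111 → c = 0001111, weight = 4.
Tally weights:
  weight 0: 1 codewords.
  weight 2: 1 codewords.
  weight 4: 5 codewords.
  weight 6: 1 codewords.
Minimum distance d = smallest w > 0 with A_w > 0 = 2.
Sanity: Σ A_w = 8 = 2^3 = 8 ✓.


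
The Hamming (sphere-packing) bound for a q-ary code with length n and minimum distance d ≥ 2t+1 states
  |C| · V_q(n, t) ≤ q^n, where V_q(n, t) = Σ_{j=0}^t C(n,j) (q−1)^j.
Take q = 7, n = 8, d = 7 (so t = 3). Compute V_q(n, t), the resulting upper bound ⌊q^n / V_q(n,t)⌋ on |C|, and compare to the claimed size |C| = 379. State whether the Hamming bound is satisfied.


V_q(n, t) = 13153, q^n = 5764801, Hamming bound = 438, |C| = 379 ≤ bound (satisfied).

Step 1: Compute V_q(n, t) = Σ_{j=0}^3 C(n, j) (q−1)^j.
  j = 0: C(8,0)·(6)^0 = 1·1 = 1.
  j = 1: C(8,1)·(6)^1 = 8·6 = 48.
  j = 2: C(8,2)·(6)^2 = 28·36 = 1008.
  j = 3: C(8,3)·(6)^3 = 56·216 = 12096.
  V_q(n, t) = 1 + 48 + 1008 + 12096 = 13153.
Step 2: q^n = 7^8 = 5764801.
Step 3: Hamming bound ⌊q^n / V_q(n,t)⌋ = ⌊5764801/13153⌋ = 438.
Step 4: Compare |C| = 379 to 438: satisfied.
The claimed |C| lies below the Hamming bound.


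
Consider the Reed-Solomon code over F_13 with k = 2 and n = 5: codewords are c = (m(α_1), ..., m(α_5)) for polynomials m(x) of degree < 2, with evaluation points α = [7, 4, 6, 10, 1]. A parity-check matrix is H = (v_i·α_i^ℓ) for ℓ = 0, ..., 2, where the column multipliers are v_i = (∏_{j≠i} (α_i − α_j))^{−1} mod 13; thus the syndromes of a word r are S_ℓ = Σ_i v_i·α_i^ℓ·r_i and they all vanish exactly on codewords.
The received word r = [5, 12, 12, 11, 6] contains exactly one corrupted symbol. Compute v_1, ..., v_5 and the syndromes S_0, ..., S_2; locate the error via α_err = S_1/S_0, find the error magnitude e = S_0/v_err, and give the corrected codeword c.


S = (9, 2, 12), error at position 3, error magnitude e = 9, c = [5, 12, 3, 11, 6].

Step 1: column multipliers v_i = (∏_{j≠i}(α_i − α_j))^{−1} mod 13.
  i = 1 (α = 7): (7−4)(7−6)(7−10)(7−1) = 3·1·(−3)·6 = −54 ≡ 11, so v_1 = 11^{−1} = 6 (mod 13).
  i = 2 (α = 4): (4−7)(4−6)(4−10)(4−1) = (−3)·(−2)·(−6)·3 = −108 ≡ 9, so v_2 = 9^{−1} = 3 (mod 13).
  i = 3 (α = 6): (6−7)(6−4)(6−10)(6−1) = (−1)·2·(−4)·5 = 40 ≡ 1, so v_3 = 1^{−1} = 1 (mod 13).
  i = 4 (α = 10): (10−7)(10−4)(10−6)(10−1) = 3·6·4·9 = 648 ≡ 11, so v_4 = 11^{−1} = 6 (mod 13).
  i = 5 (α = 1): (1−7)(1−4)(1−6)(1−10) = (−6)·(−3)·(−5)·(−9) = 810 ≡ 4, so v_5 = 4^{−1} = 10 (mod 13).
  v = [6, 3, 1, 6, 10].
Step 2: syndromes of r = [5, 12, 12, 11, 6] (all sums mod 13).
  S_0 = Σ v_i r_i = 6·5 + 3·12 + 1·12 + 6·11 + 10·6 = 204 ≡ 9.
  S_1 = Σ v_i α_i r_i = 6·7·5 + 3·4·12 + 1·6·12 + 6·10·11 + 10·1·6 = 1146 ≡ 2.
  α_i^2 mod 13 = [10, 3, 10, 9, 1].
  S_2 = Σ v_i α_i^2 r_i = 6·10·5 + 3·3·12 + 1·10·12 + 6·9·11 + 10·1·6 = 1182 ≡ 12.
  S = (9, 2, 12) ≠ 0, so r is not a codeword (an error is present).
Step 3: locate the error. For a single error e at position i, S_ℓ = v_i·e·α_i^ℓ, so α_err = S_1/S_0.
  S_0^{−1} = 9^{−1} = 3 (mod 13), so α_err = 2·3 = 6 ≡ 6 = α_3. Error position i = 3.
  Consistency check: S_2/S_1 = 12·7 = 84 ≡ 6 = α_err ✓ (single-error assumption holds).
Step 4: error magnitude e = S_0/v_3 = S_0·∏_{j≠3}(α_3 − α_j) = 9·1 = 9 ≡ 9 (mod 13).
Step 5: correct position 3: c_3 = r_3 − e = 12 − 9 ≡ 3 (mod 13). Hence c = [5, 12, 3, 11, 6].
  Check: interpolating c through the α_i gives m(x) = 4 + 2·x (degree < 2) with m(α_i) = c_i for every i, so c is indeed a codeword.


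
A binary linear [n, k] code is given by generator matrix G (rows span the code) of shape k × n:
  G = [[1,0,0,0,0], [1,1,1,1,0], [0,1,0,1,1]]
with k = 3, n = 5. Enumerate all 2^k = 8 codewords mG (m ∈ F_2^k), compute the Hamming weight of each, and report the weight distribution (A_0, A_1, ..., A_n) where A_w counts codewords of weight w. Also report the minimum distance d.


Weight distribution: A_0 = 1, A_1 = 1, A_2 = 1, A_3 = 3, A_4 = 2. Minimum distance d = 1.

Enumerate all 2^3 = 8 messages m ∈ F_2^3.
For each, compute codeword c = mG in F_2^5, then tally its weight.
  m = 000 → c = 00000, weight = 0.
  m = 100 → c = 10000, weight = 1.
  m = 010 → c = 11110, weight = 4.
  m = 110 → c = 01110, weight = 3.
  m = 001 → c = 01011, weight = 3.
  m = 101 → c = 11011, weight = 4.
  m = 011 → c = 10101, weight = 3.
  m = 111 → c = 00101, weight = 2.
Tally weights:
  weight 0: 1 codewords.
  weight 1: 1 codewords.
  weight 2: 1 codewords.
  weight 3: 3 codewords.
  weight 4: 2 codewords.
Minimum distance d = smallest w > 0 with A_w > 0 = 1.
Sanity: Σ A_w = 8 = 2^3 = 8 ✓.


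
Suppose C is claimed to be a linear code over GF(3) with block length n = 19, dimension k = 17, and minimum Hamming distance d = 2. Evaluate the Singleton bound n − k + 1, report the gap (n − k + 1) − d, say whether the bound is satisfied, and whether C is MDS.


Singleton RHS = n − k + 1 = 3, slack = 1, bound satisfied, not MDS.

Singleton bound: d ≤ n − k + 1.
Here n = 19, k = 17, so n − k + 1 = 3.
Given d = 2, check d ≤ 3: YES.
Slack = (n − k + 1) − d = 1.
The code is NOT MDS (slack = 1 > 0).
Description: the claimed parameters are [19, 17, 2]_3; such a code would be non-MDS.


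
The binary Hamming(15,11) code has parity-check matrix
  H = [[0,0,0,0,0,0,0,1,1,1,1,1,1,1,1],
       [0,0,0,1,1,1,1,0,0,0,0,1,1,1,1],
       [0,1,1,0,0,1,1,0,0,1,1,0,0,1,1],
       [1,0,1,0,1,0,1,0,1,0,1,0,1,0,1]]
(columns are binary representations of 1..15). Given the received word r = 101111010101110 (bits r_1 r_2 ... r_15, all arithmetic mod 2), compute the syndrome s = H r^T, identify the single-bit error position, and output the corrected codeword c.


s = (1, 0, 0, 0)^T, error position = 8, corrected codeword c = 101111000101110

Compute s = H r^T mod 2 one row at a time:
  s_1 = 1 + 0 + 1 + 0 + 1 + 1 + 1 + 0 = 5 ≡ 1 (mod 2).
  s_2 = 1 + 1 + 1 + 0 + 1 + 1 + 1 + 0 = 6 ≡ 0 (mod 2).
  s_3 = 0 + 1 + 1 + 0 + 1 + 0 + 1 + 0 = 4 ≡ 0 (mod 2).
  s_4 = 1 + 1 + 1 + 0 + 0 + 0 + 1 + 0 = 4 ≡ 0 (mod 2).
s = (1, 0, 0, 0)^T — this equals column 8 of H (binary 1000), so error is at position 8.
Correct: flip bit 8 of r = 101111010101110 to get c = 101111000101110.


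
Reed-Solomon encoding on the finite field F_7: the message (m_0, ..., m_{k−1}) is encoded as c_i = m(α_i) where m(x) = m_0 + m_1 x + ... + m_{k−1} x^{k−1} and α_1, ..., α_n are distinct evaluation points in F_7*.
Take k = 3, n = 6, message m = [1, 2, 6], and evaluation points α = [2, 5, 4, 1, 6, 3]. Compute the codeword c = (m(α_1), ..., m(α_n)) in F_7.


c = [1, 0, 0, 2, 5, 5]

Message polynomial: m(x) = 1 + 2·x + 6·x^2 (mod 7).
For each evaluation point α_i, compute m(α_i) mod 7:
  α_1 = 2: Horner steps 6 → 0 → 1, so m(2) = 1.
  α_2 = 5: Horner steps 6 → 4 → 0, so m(5) = 0.
  α_3 = 4: Horner steps 6 → 5 → 0, so m(4) = 0.
  α_4 = 1: Horner steps 6 → 1 → 2, so m(1) = 2.
  α_5 = 6: Horner steps 6 → 3 → 5, so m(6) = 5.
  α_6 = 3: Horner steps 6 → 6 → 5, so m(3) = 5.
Codeword c = [1, 0, 0, 2, 5, 5] ∈ F_7^6.


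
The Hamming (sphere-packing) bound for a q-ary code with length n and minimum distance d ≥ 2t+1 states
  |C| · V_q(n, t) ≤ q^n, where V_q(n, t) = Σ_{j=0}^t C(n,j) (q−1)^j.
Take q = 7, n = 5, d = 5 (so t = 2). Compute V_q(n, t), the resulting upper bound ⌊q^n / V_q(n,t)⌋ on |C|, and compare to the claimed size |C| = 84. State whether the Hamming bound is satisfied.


V_q(n, t) = 391, q^n = 16807, Hamming bound = 42, |C| = 84 > bound (violated).

Step 1: Compute V_q(n, t) = Σ_{j=0}^2 C(n, j) (q−1)^j.
  j = 0: C(5,0)·(6)^0 = 1·1 = 1.
  j = 1: C(5,1)·(6)^1 = 5·6 = 30.
  j = 2: C(5,2)·(6)^2 = 10·36 = 360.
  V_q(n, t) = 1 + 30 + 360 = 391.
Step 2: q^n = 7^5 = 16807.
Step 3: Hamming bound ⌊q^n / V_q(n,t)⌋ = ⌊16807/391⌋ = 42.
Step 4: Compare |C| = 84 to 42: violated.
The claimed |C| lies above the Hamming bound, so no 7-ary code of length 5 with d ≥ 5 can have 84 codewords.


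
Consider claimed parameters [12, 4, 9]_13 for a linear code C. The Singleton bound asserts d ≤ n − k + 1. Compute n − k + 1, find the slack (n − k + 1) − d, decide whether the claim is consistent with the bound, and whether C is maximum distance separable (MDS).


Singleton RHS = n − k + 1 = 9, slack = 0, bound satisfied, MDS.

Singleton bound: d ≤ n − k + 1.
Here n = 12, k = 4, so n − k + 1 = 9.
Given d = 9, check d ≤ 9: YES.
Slack = (n − k + 1) − d = 0.
The code is MDS (slack = 0).
Description: the claimed parameters are [12, 4, 9]_13; such a code would be MDS (meets Singleton bound).


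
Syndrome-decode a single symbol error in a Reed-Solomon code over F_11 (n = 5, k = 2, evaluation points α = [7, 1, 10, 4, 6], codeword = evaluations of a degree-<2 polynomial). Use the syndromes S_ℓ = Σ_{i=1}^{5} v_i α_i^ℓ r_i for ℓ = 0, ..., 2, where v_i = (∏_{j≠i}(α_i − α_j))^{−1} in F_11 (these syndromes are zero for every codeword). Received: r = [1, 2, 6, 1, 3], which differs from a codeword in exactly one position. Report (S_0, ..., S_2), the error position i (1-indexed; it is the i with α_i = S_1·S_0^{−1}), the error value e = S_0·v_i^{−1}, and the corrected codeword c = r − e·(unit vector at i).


S = (8, 10, 7), error at position 4, error magnitude e = 5, c = [1, 2, 6, 7, 3].

Step 1: column multipliers v_i = (∏_{j≠i}(α_i − α_j))^{−1} mod 11.
  i = 1 (α = 7): (7−1)(7−10)(7−4)(7−6) = 6·(−3)·3·1 = −54 ≡ 1, so v_1 = 1^{−1} = 1 (mod 11).
  i = 2 (α = 1): (1−7)(1−10)(1−4)(1−6) = (−6)·(−9)·(−3)·(−5) = 810 ≡ 7, so v_2 = 7^{−1} = 8 (mod 11).
  i = 3 (α = 10): (10−7)(10−1)(10−4)(10−6) = 3·9·6·4 = 648 ≡ 10, so v_3 = 10^{−1} = 10 (mod 11).
  i = 4 (α = 4): (4−7)(4−1)(4−10)(4−6) = (−3)·3·(−6)·(−2) = −108 ≡ 2, so v_4 = 2^{−1} = 6 (mod 11).
  i = 5 (α = 6): (6−7)(6−1)(6−10)(6−4) = (−1)·5·(−4)·2 = 40 ≡ 7, so v_5 = 7^{−1} = 8 (mod 11).
  v = [1, 8, 10, 6, 8].
Step 2: syndromes of r = [1, 2, 6, 1, 3] (all sums mod 11).
  S_0 = Σ v_i r_i = 1·1 + 8·2 + 10·6 + 6·1 + 8·3 = 107 ≡ 8.
  S_1 = Σ v_i α_i r_i = 1·7·1 + 8·1·2 + 10·10·6 + 6·4·1 + 8·6·3 = 791 ≡ 10.
  α_i^2 mod 11 = [5, 1, 1, 5, 3].
  S_2 = Σ v_i α_i^2 r_i = 1·5·1 + 8·1·2 + 10·1·6 + 6·5·1 + 8·3·3 = 183 ≡ 7.
  S = (8, 10, 7) ≠ 0, so r is not a codeword (an error is present).
Step 3: locate the error. For a single error e at position i, S_ℓ = v_i·e·α_i^ℓ, so α_err = S_1/S_0.
  S_0^{−1} = 8^{−1} = 7 (mod 11), so α_err = 10·7 = 70 ≡ 4 = α_4. Error position i = 4.
  Consistency check: S_2/S_1 = 7·10 = 70 ≡ 4 = α_err ✓ (single-error assumption holds).
Step 4: error magnitude e = S_0/v_4 = S_0·∏_{j≠4}(α_4 − α_j) = 8·2 = 16 ≡ 5 (mod 11).
Step 5: correct position 4: c_4 = r_4 − e = 1 − 5 ≡ 7 (mod 11). Hence c = [1, 2, 6, 7, 3].
  Check: interpolating c through the α_i gives m(x) = 4 + 9·x (degree < 2) with m(α_i) = c_i for every i, so c is indeed a codeword.


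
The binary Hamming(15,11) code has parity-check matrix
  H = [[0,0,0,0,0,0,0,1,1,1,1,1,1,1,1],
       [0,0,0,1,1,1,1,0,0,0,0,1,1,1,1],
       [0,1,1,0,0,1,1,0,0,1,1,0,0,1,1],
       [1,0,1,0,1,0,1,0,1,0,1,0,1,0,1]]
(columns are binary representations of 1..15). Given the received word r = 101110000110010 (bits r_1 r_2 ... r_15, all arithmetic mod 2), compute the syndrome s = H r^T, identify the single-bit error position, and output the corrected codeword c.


s = (1, 1, 0, 0)^T, error position = 12, corrected codeword c = 101110000111010

Compute s = H r^T mod 2 one row at a time:
  s_1 = 0 + 0 + 1 + 1 + 0 + 0 + 1 + 0 = 3 ≡ 1 (mod 2).
  s_2 = 1 + 1 + 0 + 0 + 0 + 0 + 1 + 0 = 3 ≡ 1 (mod 2).
  s_3 = 0 + 1 + 0 + 0 + 1 + 1 + 1 + 0 = 4 ≡ 0 (mod 2).
  s_4 = 1 + 1 + 1 + 0 + 0 + 1 + 0 + 0 = 4 ≡ 0 (mod 2).
s = (1, 1, 0, 0)^T — this equals column 12 of H (binary 1100), so error is at position 12.
Correct: flip bit 12 of r = 101110000110010 to get c = 101110000111010.


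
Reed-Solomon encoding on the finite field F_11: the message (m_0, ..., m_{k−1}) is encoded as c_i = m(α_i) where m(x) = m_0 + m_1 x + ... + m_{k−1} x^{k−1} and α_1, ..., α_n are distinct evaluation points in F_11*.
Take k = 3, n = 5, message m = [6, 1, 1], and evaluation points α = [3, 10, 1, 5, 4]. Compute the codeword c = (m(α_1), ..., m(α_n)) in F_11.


c = [7, 6, 8, 3, 4]

Message polynomial: m(x) = 6 + 1·x + 1·x^2 (mod 11).
For each evaluation point α_i, compute m(α_i) mod 11:
  α_1 = 3: Horner steps 1 → 4 → 7, so m(3) = 7.
  α_2 = 10: Horner steps 1 → 0 → 6, so m(10) = 6.
  α_3 = 1: Horner steps 1 → 2 → 8, so m(1) = 8.
  α_4 = 5: Horner steps 1 → 6 → 3, so m(5) = 3.
  α_5 = 4: Horner steps 1 → 5 → 4, so m(4) = 4.
Codeword c = [7, 6, 8, 3, 4] ∈ F_11^5.


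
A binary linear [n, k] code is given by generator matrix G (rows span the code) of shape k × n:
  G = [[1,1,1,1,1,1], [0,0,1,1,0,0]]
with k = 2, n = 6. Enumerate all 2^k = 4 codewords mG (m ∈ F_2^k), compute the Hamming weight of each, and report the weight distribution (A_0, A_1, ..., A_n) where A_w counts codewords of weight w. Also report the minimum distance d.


Weight distribution: A_0 = 1, A_2 = 1, A_4 = 1, A_6 = 1. Minimum distance d = 2.

Enumerate all 2^2 = 4 messages m ∈ F_2^2.
For each, compute codeword c = mG in F_2^6, then tally its weight.
  m = 00 → c = 000000, weight = 0.
  m = 10 → c = 111111, weight = 6.
  m = 01 → c = 001100, weight = 2.
  m = 11 → c = 110011, weight = 4.
Tally weights:
  weight 0: 1 codewords.
  weight 2: 1 codewords.
  weight 4: 1 codewords.
  weight 6: 1 codewords.
Minimum distance d = smallest w > 0 with A_w > 0 = 2.
Sanity: Σ A_w = 4 = 2^2 = 4 ✓.


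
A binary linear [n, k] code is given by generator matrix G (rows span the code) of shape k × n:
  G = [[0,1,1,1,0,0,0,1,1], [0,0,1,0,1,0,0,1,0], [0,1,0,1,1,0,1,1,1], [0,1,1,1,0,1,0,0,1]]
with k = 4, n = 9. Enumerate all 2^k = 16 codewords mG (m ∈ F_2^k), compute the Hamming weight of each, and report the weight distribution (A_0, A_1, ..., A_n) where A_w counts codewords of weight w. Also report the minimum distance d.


Weight distribution: A_0 = 1, A_2 = 3, A_3 = 3, A_4 = 1, A_5 = 4, A_6 = 3, A_7 = 1. Minimum distance d = 2.

Enumerate all 2^4 = 16 messages m ∈ F_2^4.
For each, compute codeword c = mG in F_2^9, then tally its weight.
  m = 0000 → c = 000000000, weight = 0.
  m = 1000 → c = 011100011, weight = 5.
  m = 0100 → c = 001010010, weight = 3.
  m = 1100 → c = 010110001, weight = 4.
  m = 0010 → c = 010110111, weight = 6.
  m = 1010 → c = 001010100, weight = 3.
  m = 0110 → c = 011100101, weight = 5.
  m = 1110 → c = 000000110, weight = 2.
  m = 0001 → c = 011101001, weight = 5.
  m = 1001 → c = 000001010, weight = 2.
  m = 0101 → c = 010111011, weight = 6.
  m = 1101 → c = 001011000, weight = 3.
  m = 0011 → c = 001011110, weight = 5.
  m = 1011 → c = 010111101, weight = 6.
  m = 0111 → c = 000001100, weight = 2.
  m = 1111 → c = 011101111, weight = 7.
Tally weights:
  weight 0: 1 codewords.
  weight 2: 3 codewords.
  weight 3: 3 codewords.
  weight 4: 1 codewords.
  weight 5: 4 codewords.
  weight 6: 3 codewords.
  weight 7: 1 codewords.
Minimum distance d = smallest w > 0 with A_w > 0 = 2.
Sanity: Σ A_w = 16 = 2^4 = 16 ✓.


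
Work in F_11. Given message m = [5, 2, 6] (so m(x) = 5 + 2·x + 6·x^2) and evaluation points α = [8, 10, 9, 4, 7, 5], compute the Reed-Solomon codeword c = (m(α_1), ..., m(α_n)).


c = [9, 9, 3, 10, 5, 0]

Message polynomial: m(x) = 5 + 2·x + 6·x^2 (mod 11).
For each evaluation point α_i, compute m(α_i) mod 11:
  α_1 = 8: Horner steps 6 → 6 → 9, so m(8) = 9.
  α_2 = 10: Horner steps 6 → 7 → 9, so m(10) = 9.
  α_3 = 9: Horner steps 6 → 1 → 3, so m(9) = 3.
  α_4 = 4: Horner steps 6 → 4 → 10, so m(4) = 10.
  α_5 = 7: Horner steps 6 → 0 → 5, so m(7) = 5.
  α_6 = 5: Horner steps 6 → 10 → 0, so m(5) = 0.
Codeword c = [9, 9, 3, 10, 5, 0] ∈ F_11^6.


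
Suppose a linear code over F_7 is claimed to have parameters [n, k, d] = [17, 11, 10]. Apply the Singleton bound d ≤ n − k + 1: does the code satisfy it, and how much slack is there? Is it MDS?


Singleton RHS = n − k + 1 = 7, slack = -3, bound violated (no such code; not MDS).

Singleton bound: d ≤ n − k + 1.
Here n = 17, k = 11, so n − k + 1 = 7.
Given d = 10, check d ≤ 7: NO.
Slack = (n − k + 1) − d = -3.
The slack is negative: d = 10 exceeds n − k + 1 = 7 by 3, so the Singleton bound is violated and no linear [17, 11, 10]_7 code can exist. In particular it is not MDS (MDS requires d = n − k + 1 exactly).
Description: the claimed parameters are [17, 11, 10]_7; such a code would be impossible (violates the Singleton bound).


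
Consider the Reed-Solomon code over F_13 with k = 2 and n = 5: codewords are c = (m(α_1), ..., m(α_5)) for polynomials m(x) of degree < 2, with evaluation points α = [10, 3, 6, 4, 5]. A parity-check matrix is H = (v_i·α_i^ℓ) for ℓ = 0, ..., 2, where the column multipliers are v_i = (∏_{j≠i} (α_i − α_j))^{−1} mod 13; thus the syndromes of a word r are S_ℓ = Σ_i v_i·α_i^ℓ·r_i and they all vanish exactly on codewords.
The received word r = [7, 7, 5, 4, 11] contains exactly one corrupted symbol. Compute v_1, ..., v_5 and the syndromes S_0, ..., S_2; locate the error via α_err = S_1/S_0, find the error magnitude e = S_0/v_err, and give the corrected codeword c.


S = (12, 10, 4), error at position 2, error magnitude e = 10, c = [7, 10, 5, 4, 11].

Step 1: column multipliers v_i = (∏_{j≠i}(α_i − α_j))^{−1} mod 13.
  i = 1 (α = 10): (10−3)(10−6)(10−4)(10−5) = 7·4·6·5 = 840 ≡ 8, so v_1 = 8^{−1} = 5 (mod 13).
  i = 2 (α = 3): (3−10)(3−6)(3−4)(3−5) = (−7)·(−3)·(−1)·(−2) = 42 ≡ 3, so v_2 = 3^{−1} = 9 (mod 13).
  i = 3 (α = 6): (6−10)(6−3)(6−4)(6−5) = (−4)·3·2·1 = −24 ≡ 2, so v_3 = 2^{−1} = 7 (mod 13).
  i = 4 (α = 4): (4−10)(4−3)(4−6)(4−5) = (−6)·1·(−2)·(−1) = −12 ≡ 1, so v_4 = 1^{−1} = 1 (mod 13).
  i = 5 (α = 5): (5−10)(5−3)(5−6)(5−4) = (−5)·2·(−1)·1 = 10 ≡ 10, so v_5 = 10^{−1} = 4 (mod 13).
  v = [5, 9, 7, 1, 4].
Step 2: syndromes of r = [7, 7, 5, 4, 11] (all sums mod 13).
  S_0 = Σ v_i r_i = 5·7 + 9·7 + 7·5 + 1·4 + 4·11 = 181 ≡ 12.
  S_1 = Σ v_i α_i r_i = 5·10·7 + 9·3·7 + 7·6·5 + 1·4·4 + 4·5·11 = 985 ≡ 10.
  α_i^2 mod 13 = [9, 9, 10, 3, 12].
  S_2 = Σ v_i α_i^2 r_i = 5·9·7 + 9·9·7 + 7·10·5 + 1·3·4 + 4·12·11 = 1772 ≡ 4.
  S = (12, 10, 4) ≠ 0, so r is not a codeword (an error is present).
Step 3: locate the error. For a single error e at position i, S_ℓ = v_i·e·α_i^ℓ, so α_err = S_1/S_0.
  S_0^{−1} = 12^{−1} = 12 (mod 13), so α_err = 10·12 = 120 ≡ 3 = α_2. Error position i = 2.
  Consistency check: S_2/S_1 = 4·4 = 16 ≡ 3 = α_err ✓ (single-error assumption holds).
Step 4: error magnitude e = S_0/v_2 = S_0·∏_{j≠2}(α_2 − α_j) = 12·3 = 36 ≡ 10 (mod 13).
Step 5: correct position 2: c_2 = r_2 − e = 7 − 10 ≡ 10 (mod 13). Hence c = [7, 10, 5, 4, 11].
  Check: interpolating c through the α_i gives m(x) = 2 + 7·x (degree < 2) with m(α_i) = c_i for every i, so c is indeed a codeword.


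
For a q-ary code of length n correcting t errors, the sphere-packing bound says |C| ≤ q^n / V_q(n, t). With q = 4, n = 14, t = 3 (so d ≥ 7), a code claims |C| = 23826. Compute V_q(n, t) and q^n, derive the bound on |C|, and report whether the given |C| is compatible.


V_q(n, t) = 10690, q^n = 268435456, Hamming bound = 25110, |C| = 23826 ≤ bound (satisfied).

Step 1: Compute V_q(n, t) = Σ_{j=0}^3 C(n, j) (q−1)^j.
  j = 0: C(14,0)·(3)^0 = 1·1 = 1.
  j = 1: C(14,1)·(3)^1 = 14·3 = 42.
  j = 2: C(14,2)·(3)^2 = 91·9 = 819.
  j = 3: C(14,3)·(3)^3 = 364·27 = 9828.
  V_q(n, t) = 1 + 42 + 819 + 9828 = 10690.
Step 2: q^n = 4^14 = 268435456.
Step 3: Hamming bound ⌊q^n / V_q(n,t)⌋ = ⌊268435456/10690⌋ = 25110.
Step 4: Compare |C| = 23826 to 25110: satisfied.
The claimed |C| lies below the Hamming bound.


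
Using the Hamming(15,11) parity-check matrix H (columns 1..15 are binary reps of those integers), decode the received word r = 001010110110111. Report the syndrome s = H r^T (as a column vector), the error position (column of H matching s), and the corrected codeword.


s = (0, 1, 0, 0)^T, error position = 4, corrected codeword c = 001110110110111

Compute s = H r^T mod 2 one row at a time:
  s_1 = 1 + 0 + 1 + 1 + 0 + 1 + 1 + 1 = 6 ≡ 0 (mod 2).
  s_2 = 0 + 1 + 0 + 1 + 0 + 1 + 1 + 1 = 5 ≡ 1 (mod 2).
  s_3 = 0 + 1 + 0 + 1 + 1 + 1 + 1 + 1 = 6 ≡ 0 (mod 2).
  s_4 = 0 + 1 + 1 + 1 + 0 + 1 + 1 + 1 = 6 ≡ 0 (mod 2).
s = (0, 1, 0, 0)^T — this equals column 4 of H (binary 0100), so error is at position 4.
Correct: flip bit 4 of r = 001010110110111 to get c = 001110110110111.


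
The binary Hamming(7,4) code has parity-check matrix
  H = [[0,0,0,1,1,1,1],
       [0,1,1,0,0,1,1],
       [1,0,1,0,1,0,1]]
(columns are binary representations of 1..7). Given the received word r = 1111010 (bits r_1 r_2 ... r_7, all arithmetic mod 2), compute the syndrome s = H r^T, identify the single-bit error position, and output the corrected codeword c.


s = (0, 1, 0)^T, error position = 2, corrected codeword c = 1011010

Compute s = H r^T mod 2 one row at a time:
  s_1 = 1 + 0 + 1 + 0 = 2 ≡ 0 (mod 2).
  s_2 = 1 + 1 + 1 + 0 = 3 ≡ 1 (mod 2).
  s_3 = 1 + 1 + 0 + 0 = 2 ≡ 0 (mod 2).
s = (0, 1, 0)^T — this equals column 2 of H (binary 010), so error is at position 2.
Correct: flip bit 2 of r = 1111010 to get c = 1011010.


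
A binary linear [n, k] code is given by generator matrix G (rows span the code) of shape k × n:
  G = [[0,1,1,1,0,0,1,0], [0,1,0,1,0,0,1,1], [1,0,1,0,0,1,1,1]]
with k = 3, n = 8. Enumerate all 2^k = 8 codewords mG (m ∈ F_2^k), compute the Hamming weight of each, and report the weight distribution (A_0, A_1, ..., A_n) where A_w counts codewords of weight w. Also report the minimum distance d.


Weight distribution: A_0 = 1, A_2 = 1, A_3 = 1, A_4 = 2, A_5 = 3. Minimum distance d = 2.

Enumerate all 2^3 = 8 messages m ∈ F_2^3.
For each, compute codeword c = mG in F_2^8, then tally its weight.
  m = 000 → c = 00000000, weight = 0.
  m = 100 → c = 01110010, weight = 4.
  m = 010 → c = 01010011, weight = 4.
  m = 110 → c = 00100001, weight = 2.
  m = 001 → c = 10100111, weight = 5.
  m = 101 → c = 11010101, weight = 5.
  m = 011 → c = 11110100, weight = 5.
  m = 111 → c = 10000110, weight = 3.
Tally weights:
  weight 0: 1 codewords.
  weight 2: 1 codewords.
  weight 3: 1 codewords.
  weight 4: 2 codewords.
  weight 5: 3 codewords.
Minimum distance d = smallest w > 0 with A_w > 0 = 2.
Sanity: Σ A_w = 8 = 2^3 = 8 ✓.


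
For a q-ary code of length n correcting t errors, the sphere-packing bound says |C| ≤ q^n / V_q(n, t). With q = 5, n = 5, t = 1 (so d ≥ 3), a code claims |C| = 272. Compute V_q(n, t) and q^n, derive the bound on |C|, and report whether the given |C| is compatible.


V_q(n, t) = 21, q^n = 3125, Hamming bound = 148, |C| = 272 > bound (violated).

Step 1: Compute V_q(n, t) = Σ_{j=0}^1 C(n, j) (q−1)^j.
  j = 0: C(5,0)·(4)^0 = 1·1 = 1.
  j = 1: C(5,1)·(4)^1 = 5·4 = 20.
  V_q(n, t) = 1 + 20 = 21.
Step 2: q^n = 5^5 = 3125.
Step 3: Hamming bound ⌊q^n / V_q(n,t)⌋ = ⌊3125/21⌋ = 148.
Step 4: Compare |C| = 272 to 148: violated.
The claimed |C| lies above the Hamming bound, so no 5-ary code of length 5 with d ≥ 3 can have 272 codewords.


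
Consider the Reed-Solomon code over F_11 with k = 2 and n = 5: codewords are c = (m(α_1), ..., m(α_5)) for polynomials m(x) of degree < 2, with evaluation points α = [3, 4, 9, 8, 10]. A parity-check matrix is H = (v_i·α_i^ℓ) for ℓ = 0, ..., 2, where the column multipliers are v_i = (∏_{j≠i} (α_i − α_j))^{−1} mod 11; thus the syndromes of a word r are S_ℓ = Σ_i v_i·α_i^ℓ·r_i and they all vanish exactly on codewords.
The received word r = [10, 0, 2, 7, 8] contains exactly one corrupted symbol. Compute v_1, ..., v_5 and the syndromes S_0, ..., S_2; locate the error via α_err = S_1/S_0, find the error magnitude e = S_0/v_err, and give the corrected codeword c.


S = (6, 2, 8), error at position 2, error magnitude e = 6, c = [10, 5, 2, 7, 8].

Step 1: column multipliers v_i = (∏_{j≠i}(α_i − α_j))^{−1} mod 11.
  i = 1 (α = 3): (3−4)(3−9)(3−8)(3−10) = (−1)·(−6)·(−5)·(−7) = 210 ≡ 1, so v_1 = 1^{−1} = 1 (mod 11).
  i = 2 (α = 4): (4−3)(4−9)(4−8)(4−10) = 1·(−5)·(−4)·(−6) = −120 ≡ 1, so v_2 = 1^{−1} = 1 (mod 11).
  i = 3 (α = 9): (9−3)(9−4)(9−8)(9−10) = 6·5·1·(−1) = −30 ≡ 3, so v_3 = 3^{−1} = 4 (mod 11).
  i = 4 (α = 8): (8−3)(8−4)(8−9)(8−10) = 5·4·(−1)·(−2) = 40 ≡ 7, so v_4 = 7^{−1} = 8 (mod 11).
  i = 5 (α = 10): (10−3)(10−4)(10−9)(10−8) = 7·6·1·2 = 84 ≡ 7, so v_5 = 7^{−1} = 8 (mod 11).
  v = [1, 1, 4, 8, 8].
Step 2: syndromes of r = [10, 0, 2, 7, 8] (all sums mod 11).
  S_0 = Σ v_i r_i = 1·10 + 1·0 + 4·2 + 8·7 + 8·8 = 138 ≡ 6.
  S_1 = Σ v_i α_i r_i = 1·3·10 + 1·4·0 + 4·9·2 + 8·8·7 + 8·10·8 = 1190 ≡ 2.
  α_i^2 mod 11 = [9, 5, 4, 9, 1].
  S_2 = Σ v_i α_i^2 r_i = 1·9·10 + 1·5·0 + 4·4·2 + 8·9·7 + 8·1·8 = 690 ≡ 8.
  S = (6, 2, 8) ≠ 0, so r is not a codeword (an error is present).
Step 3: locate the error. For a single error e at position i, S_ℓ = v_i·e·α_i^ℓ, so α_err = S_1/S_0.
  S_0^{−1} = 6^{−1} = 2 (mod 11), so α_err = 2·2 = 4 ≡ 4 = α_2. Error position i = 2.
  Consistency check: S_2/S_1 = 8·6 = 48 ≡ 4 = α_err ✓ (single-error assumption holds).
Step 4: error magnitude e = S_0/v_2 = S_0·∏_{j≠2}(α_2 − α_j) = 6·1 = 6 ≡ 6 (mod 11).
Step 5: correct position 2: c_2 = r_2 − e = 0 − 6 ≡ 5 (mod 11). Hence c = [10, 5, 2, 7, 8].
  Check: interpolating c through the α_i gives m(x) = 3 + 6·x (degree < 2) with m(α_i) = c_i for every i, so c is indeed a codeword.


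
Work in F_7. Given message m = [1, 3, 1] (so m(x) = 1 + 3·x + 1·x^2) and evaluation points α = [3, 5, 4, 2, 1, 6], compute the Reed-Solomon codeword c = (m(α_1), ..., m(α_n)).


c = [5, 6, 1, 4, 5, 6]

Message polynomial: m(x) = 1 + 3·x + 1·x^2 (mod 7).
For each evaluation point α_i, compute m(α_i) mod 7:
  α_1 = 3: Horner steps 1 → 6 → 5, so m(3) = 5.
  α_2 = 5: Horner steps 1 → 1 → 6, so m(5) = 6.
  α_3 = 4: Horner steps 1 → 0 → 1, so m(4) = 1.
  α_4 = 2: Horner steps 1 → 5 → 4, so m(2) = 4.
  α_5 = 1: Horner steps 1 → 4 → 5, so m(1) = 5.
  α_6 = 6: Horner steps 1 → 2 → 6, so m(6) = 6.
Codeword c = [5, 6, 1, 4, 5, 6] ∈ F_7^6.


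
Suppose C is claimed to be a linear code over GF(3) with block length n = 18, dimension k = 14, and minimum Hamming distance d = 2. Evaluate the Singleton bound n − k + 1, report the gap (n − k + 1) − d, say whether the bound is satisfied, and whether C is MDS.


Singleton RHS = n − k + 1 = 5, slack = 3, bound satisfied, not MDS.

Singleton bound: d ≤ n − k + 1.
Here n = 18, k = 14, so n − k + 1 = 5.
Given d = 2, check d ≤ 5: YES.
Slack = (n − k + 1) − d = 3.
The code is NOT MDS (slack = 3 > 0).
Description: the claimed parameters are [18, 14, 2]_3; such a code would be non-MDS.


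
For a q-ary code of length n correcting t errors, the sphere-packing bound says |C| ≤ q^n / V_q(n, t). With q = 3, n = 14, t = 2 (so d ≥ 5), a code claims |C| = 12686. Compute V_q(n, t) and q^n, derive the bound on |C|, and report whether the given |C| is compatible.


V_q(n, t) = 393, q^n = 4782969, Hamming bound = 12170, |C| = 12686 > bound (violated).

Step 1: Compute V_q(n, t) = Σ_{j=0}^2 C(n, j) (q−1)^j.
  j = 0: C(14,0)·(2)^0 = 1·1 = 1.
  j = 1: C(14,1)·(2)^1 = 14·2 = 28.
  j = 2: C(14,2)·(2)^2 = 91·4 = 364.
  V_q(n, t) = 1 + 28 + 364 = 393.
Step 2: q^n = 3^14 = 4782969.
Step 3: Hamming bound ⌊q^n / V_q(n,t)⌋ = ⌊4782969/393⌋ = 12170.
Step 4: Compare |C| = 12686 to 12170: violated.
The claimed |C| lies above the Hamming bound, so no 3-ary code of length 14 with d ≥ 5 can have 12686 codewords.


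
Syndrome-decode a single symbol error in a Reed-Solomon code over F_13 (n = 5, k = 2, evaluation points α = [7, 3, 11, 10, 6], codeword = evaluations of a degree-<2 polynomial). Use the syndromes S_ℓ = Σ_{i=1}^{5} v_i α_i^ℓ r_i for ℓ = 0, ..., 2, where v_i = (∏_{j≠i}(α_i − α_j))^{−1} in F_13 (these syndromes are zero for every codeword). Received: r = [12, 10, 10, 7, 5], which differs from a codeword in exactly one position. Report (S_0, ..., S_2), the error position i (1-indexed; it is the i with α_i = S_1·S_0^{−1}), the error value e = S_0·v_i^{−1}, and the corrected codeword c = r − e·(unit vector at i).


S = (12, 2, 9), error at position 3, error magnitude e = 9, c = [12, 10, 1, 7, 5].

Step 1: column multipliers v_i = (∏_{j≠i}(α_i − α_j))^{−1} mod 13.
  i = 1 (α = 7): (7−3)(7−11)(7−10)(7−6) = 4·(−4)·(−3)·1 = 48 ≡ 9, so v_1 = 9^{−1} = 3 (mod 13).
  i = 2 (α = 3): (3−7)(3−11)(3−10)(3−6) = (−4)·(−8)·(−7)·(−3) = 672 ≡ 9, so v_2 = 9^{−1} = 3 (mod 13).
  i = 3 (α = 11): (11−7)(11−3)(11−10)(11−6) = 4·8·1·5 = 160 ≡ 4, so v_3 = 4^{−1} = 10 (mod 13).
  i = 4 (α = 10): (10−7)(10−3)(10−11)(10−6) = 3·7·(−1)·4 = −84 ≡ 7, so v_4 = 7^{−1} = 2 (mod 13).
  i = 5 (α = 6): (6−7)(6−3)(6−11)(6−10) = (−1)·3·(−5)·(−4) = −60 ≡ 5, so v_5 = 5^{−1} = 8 (mod 13).
  v = [3, 3, 10, 2, 8].
Step 2: syndromes of r = [12, 10, 10, 7, 5] (all sums mod 13).
  S_0 = Σ v_i r_i = 3·12 + 3·10 + 10·10 + 2·7 + 8·5 = 220 ≡ 12.
  S_1 = Σ v_i α_i r_i = 3·7·12 + 3·3·10 + 10·11·10 + 2·10·7 + 8·6·5 = 1822 ≡ 2.
  α_i^2 mod 13 = [10, 9, 4, 9, 10].
  S_2 = Σ v_i α_i^2 r_i = 3·10·12 + 3·9·10 + 10·4·10 + 2·9·7 + 8·10·5 = 1556 ≡ 9.
  S = (12, 2, 9) ≠ 0, so r is not a codeword (an error is present).
Step 3: locate the error. For a single error e at position i, S_ℓ = v_i·e·α_i^ℓ, so α_err = S_1/S_0.
  S_0^{−1} = 12^{−1} = 12 (mod 13), so α_err = 2·12 = 24 ≡ 11 = α_3. Error position i = 3.
  Consistency check: S_2/S_1 = 9·7 = 63 ≡ 11 = α_err ✓ (single-error assumption holds).
Step 4: error magnitude e = S_0/v_3 = S_0·∏_{j≠3}(α_3 − α_j) = 12·4 = 48 ≡ 9 (mod 13).
Step 5: correct position 3: c_3 = r_3 − e = 10 − 9 ≡ 1 (mod 13). Hence c = [12, 10, 1, 7, 5].
  Check: interpolating c through the α_i gives m(x) = 2 + 7·x (degree < 2) with m(α_i) = c_i for every i, so c is indeed a codeword.
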